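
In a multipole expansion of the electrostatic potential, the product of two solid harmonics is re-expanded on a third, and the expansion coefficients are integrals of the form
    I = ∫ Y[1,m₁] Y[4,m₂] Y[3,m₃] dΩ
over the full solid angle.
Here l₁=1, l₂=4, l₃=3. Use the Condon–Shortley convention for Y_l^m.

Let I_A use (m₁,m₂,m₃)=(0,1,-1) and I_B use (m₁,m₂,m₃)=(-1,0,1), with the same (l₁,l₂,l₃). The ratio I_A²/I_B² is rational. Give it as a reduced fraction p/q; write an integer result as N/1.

5/2

Same 1,4,3: normalisation and zero-m 3j drop out of the ratio.
A: Δ: 2! 0! 6! / 9! → 1/252; sum: t=1:−1/48 = -1/48; 3j²(1 4 3; 0 1 -1) = Δ·Π!·Σ² = 5/84  (sign -1)
B: Δ: 2! 0! 6! / 9! → 1/252; sum: t=2:+1/96 = 1/96; 3j²(1 4 3; -1 0 1) = Δ·Π!·Σ² = 1/42  (sign +1)
I_A²/I_B² = (5/84)/(1/42) = 5/2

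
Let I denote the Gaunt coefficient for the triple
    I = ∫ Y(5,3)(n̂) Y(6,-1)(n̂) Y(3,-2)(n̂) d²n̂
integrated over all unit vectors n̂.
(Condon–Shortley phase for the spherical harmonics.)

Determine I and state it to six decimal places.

0.166435

Rules hold: Σm=0, L=14 even, 1≤3≤11.
N = 11·13·7 = 1001
Δ = 8!·2!·4!/15! = 1/675675
Racah Σ t=3..5: t=3:−1/8640 t=4:+1/2304 t=5:−1/8640 = 7/34560
⇒ 3j(5 6 3; 0 0 0)² = 7/429, sgn -1
Racah Σ t=1..2: t=1:−1/120960 t=2:+1/17280 = 1/20160
⇒ 3j(5 6 3; 3 -1 -2)² = 64/3003, sgn -1
4πI² = N·(3j₀)²·(3jₘ)² = 448/1287
I = +1·√(0.348096/4π) = 0.16643505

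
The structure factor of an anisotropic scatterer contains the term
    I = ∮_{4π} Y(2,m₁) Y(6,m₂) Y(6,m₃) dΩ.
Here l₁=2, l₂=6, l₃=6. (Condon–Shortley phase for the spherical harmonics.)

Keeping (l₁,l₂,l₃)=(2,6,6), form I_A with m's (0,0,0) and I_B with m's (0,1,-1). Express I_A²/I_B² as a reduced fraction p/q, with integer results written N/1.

Same 2,6,6: normalisation and zero-m 3j drop out of the ratio.
A: Δ: 2! 2! 10! / 15! → 1/90090; sum: t=0:+1/69120 t=1:−1/14400 t=2:+1/69120 = -7/172800; 3j²(2 6 6; 0 0 0) = Δ·Π!·Σ² = 14/715  (sign -1)
B: Δ: 2! 2! 10! / 15! → 1/90090; sum: t=0:+1/120960 t=1:−1/17280 t=2:+1/57600 = -13/403200; 3j²(2 6 6; 0 1 -1) = Δ·Π!·Σ² = 13/770  (sign +1)
I_A²/I_B² = (14/715)/(13/770) = 196/169

196/169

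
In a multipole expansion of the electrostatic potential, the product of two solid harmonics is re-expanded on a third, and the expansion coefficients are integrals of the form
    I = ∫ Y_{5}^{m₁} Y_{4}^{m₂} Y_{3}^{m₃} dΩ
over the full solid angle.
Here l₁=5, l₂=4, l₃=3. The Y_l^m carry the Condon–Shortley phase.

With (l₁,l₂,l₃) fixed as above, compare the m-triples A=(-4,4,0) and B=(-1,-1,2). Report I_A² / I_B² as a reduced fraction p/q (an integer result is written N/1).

Shared (l₁,l₂,l₃)=(5,4,3): N and (l;000)² cancel in I_A²/I_B².
A: Δ = 6!·4!·2!/13! = 1/180180; Racah Σ t=6..6: t=6:+1/8640 = 1/8640; ⇒ 3j(5 4 3; -4 4 0)² = 28/715, sgn -1
B: Δ = 6!·4!·2!/13! = 1/180180; Racah Σ t=2..3: t=2:+1/1152 t=3:−1/432 = -5/3456; ⇒ 3j(5 4 3; -1 -1 2)² = 625/36036, sgn +1
I_A²/I_B² = (28/715)/(625/36036) = 7056/3125

7056/3125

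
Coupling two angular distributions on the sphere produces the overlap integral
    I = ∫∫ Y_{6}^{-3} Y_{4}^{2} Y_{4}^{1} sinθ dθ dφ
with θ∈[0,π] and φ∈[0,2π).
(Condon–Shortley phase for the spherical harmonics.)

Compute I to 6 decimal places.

-0.103072

Checks pass: Σm=0; 14 even; l₃=4∈[2,10].
(2·6+1)(2·4+1)(2·4+1) = 1053
Δ: 6! 6! 2! / 15! → 1/1261260
sum: t=2:+1/4608 t=3:−1/1296 t=4:+1/4608 = -7/20736
3j²(6 4 4; 0 0 0) = Δ·Π!·Σ² = 20/1287  (sign -1)
sum: t=4:+1/11520 t=5:−1/5760 t=6:+1/51840 = -7/103680
3j²(6 4 4; -3 2 1) = Δ·Π!·Σ² = 7/858  (sign +1)
combine: 4πI² = 1053·20/1287·7/858 = 210/1573
take √, sign -1: I = -0.10307192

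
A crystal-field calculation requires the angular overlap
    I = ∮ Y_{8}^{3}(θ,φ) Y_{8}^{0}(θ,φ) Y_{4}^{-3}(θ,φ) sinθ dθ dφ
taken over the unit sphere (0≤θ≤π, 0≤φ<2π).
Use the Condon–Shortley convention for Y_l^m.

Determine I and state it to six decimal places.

0.083505

m-sum 0 ✓  L=20 even ✓  0≤4≤16 ✓
Π(2lᵢ+1) = 17×17×9 = 2601
triangle coeff Δ(8,8,4) = 1/185175900
Σ_t [4,8]: t=4:+1/557383680 t=5:−1/21772800 t=6:+1/8294400 t=7:−1/21772800 t=8:+1/557383680 = 1/30965760
(3j)²=36/4199 [(8 8 4; 0 0 0)], sign=+1
Σ_t [4,5]: t=4:+1/139345920 t=5:−1/87091200 = -1/232243200
(3j)²=33/8398 [(8 8 4; 3 0 -3)], sign=+1
⇒ 4πI² = 5346/61009
I = (+1)√(5346/61009/(4π)) = 0.08350502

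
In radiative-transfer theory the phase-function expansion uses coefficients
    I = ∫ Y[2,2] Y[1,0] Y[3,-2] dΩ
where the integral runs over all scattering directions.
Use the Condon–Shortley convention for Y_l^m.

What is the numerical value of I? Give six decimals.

0.184674

Checks pass: Σm=0; 6 even; l₃=3∈[1,3].
(2·2+1)(2·1+1)(2·3+1) = 105
Δ: 0! 4! 2! / 7! → 1/105
sum: t=0:+1/4 = 1/4
3j²(2 1 3; 0 0 0) = Δ·Π!·Σ² = 3/35  (sign -1)
sum: t=0:+1/24 = 1/24
3j²(2 1 3; 2 0 -2) = Δ·Π!·Σ² = 1/21  (sign -1)
combine: 4πI² = 105·3/35·1/21 = 3/7
take √, sign +1: I = 0.18467439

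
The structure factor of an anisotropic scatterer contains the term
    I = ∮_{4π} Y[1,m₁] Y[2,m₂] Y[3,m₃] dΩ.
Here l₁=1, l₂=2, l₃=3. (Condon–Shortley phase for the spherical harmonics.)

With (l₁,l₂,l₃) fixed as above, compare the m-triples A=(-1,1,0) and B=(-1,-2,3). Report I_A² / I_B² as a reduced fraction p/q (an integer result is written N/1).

1/5

Same 1,2,3: normalisation and zero-m 3j drop out of the ratio.
A: Δ: 0! 2! 4! / 7! → 1/105; sum: t=0:+1/12 = 1/12; 3j²(1 2 3; -1 1 0) = Δ·Π!·Σ² = 1/35  (sign -1)
B: Δ: 0! 2! 4! / 7! → 1/105; sum: t=0:+1/48 = 1/48; 3j²(1 2 3; -1 -2 3) = Δ·Π!·Σ² = 1/7  (sign +1)
I_A²/I_B² = (1/35)/(1/7) = 1/5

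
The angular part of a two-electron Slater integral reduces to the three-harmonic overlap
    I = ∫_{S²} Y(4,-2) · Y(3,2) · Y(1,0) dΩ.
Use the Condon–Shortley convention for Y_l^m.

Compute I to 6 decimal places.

0.213244

Checks pass: Σm=0; 8 even; l₃=1∈[1,7].
(2·4+1)(2·3+1)(2·1+1) = 189
Δ: 6! 2! 0! / 9! → 1/252
sum: t=3:−1/36 = -1/36
3j²(4 3 1; 0 0 0) = Δ·Π!·Σ² = 4/63  (sign +1)
sum: t=5:−1/120 = -1/120
3j²(4 3 1; -2 2 0) = Δ·Π!·Σ² = 1/21  (sign +1)
combine: 4πI² = 189·4/63·1/21 = 4/7
take √, sign +1: I = 0.21324362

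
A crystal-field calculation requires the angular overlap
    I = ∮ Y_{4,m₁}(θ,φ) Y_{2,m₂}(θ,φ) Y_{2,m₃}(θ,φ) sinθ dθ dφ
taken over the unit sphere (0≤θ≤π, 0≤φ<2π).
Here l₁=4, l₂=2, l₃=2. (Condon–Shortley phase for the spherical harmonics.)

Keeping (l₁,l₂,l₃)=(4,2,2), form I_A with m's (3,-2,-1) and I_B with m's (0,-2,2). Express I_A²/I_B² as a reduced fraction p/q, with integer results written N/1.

35/1

Shared (l₁,l₂,l₃)=(4,2,2): N and (l;000)² cancel in I_A²/I_B².
A: Δ = 4!·4!·0!/9! = 1/630; Racah Σ t=0..0: t=0:+1/144 = 1/144; ⇒ 3j(4 2 2; 3 -2 -1)² = 1/18, sgn -1
B: Δ = 4!·4!·0!/9! = 1/630; Racah Σ t=0..0: t=0:+1/576 = 1/576; ⇒ 3j(4 2 2; 0 -2 2)² = 1/630, sgn +1
I_A²/I_B² = (1/18)/(1/630) = 35/1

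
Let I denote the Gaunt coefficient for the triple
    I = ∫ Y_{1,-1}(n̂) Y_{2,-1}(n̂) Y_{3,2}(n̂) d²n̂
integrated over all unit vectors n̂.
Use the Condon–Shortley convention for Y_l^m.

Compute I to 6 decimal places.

Checks pass: Σm=0; 6 even; l₃=3∈[1,3].
(2·1+1)(2·2+1)(2·3+1) = 105
Δ: 0! 2! 4! / 7! → 1/105
sum: t=0:+1/4 = 1/4
3j²(1 2 3; 0 0 0) = Δ·Π!·Σ² = 3/35  (sign -1)
sum: t=0:+1/12 = 1/12
3j²(1 2 3; -1 -1 2) = Δ·Π!·Σ² = 2/21  (sign -1)
combine: 4πI² = 105·3/35·2/21 = 6/7
take √, sign +1: I = 0.26116903

0.261169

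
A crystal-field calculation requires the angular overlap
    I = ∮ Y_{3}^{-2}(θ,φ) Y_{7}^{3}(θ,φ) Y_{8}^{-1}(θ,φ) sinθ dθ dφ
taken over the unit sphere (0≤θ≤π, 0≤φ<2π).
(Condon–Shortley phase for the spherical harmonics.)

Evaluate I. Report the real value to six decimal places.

0.166232

Checks pass: Σm=0; 18 even; l₃=8∈[4,10].
(2·3+1)(2·7+1)(2·8+1) = 1785
Δ: 2! 4! 12! / 19! → 1/5290740
sum: t=0:+1/7257600 t=1:−1/2073600 t=2:+1/7257600 = -1/4838400
3j²(3 7 8; 0 0 0) = Δ·Π!·Σ² = 252/20995  (sign -1)
sum: t=1:−1/52254720 t=2:+1/11612160 = 1/14929920
3j²(3 7 8; -2 3 -1) = Δ·Π!·Σ² = 1225/75582  (sign -1)
combine: 4πI² = 1785·252/20995·1225/75582 = 360150/1037153
take √, sign +1: I = 0.16623228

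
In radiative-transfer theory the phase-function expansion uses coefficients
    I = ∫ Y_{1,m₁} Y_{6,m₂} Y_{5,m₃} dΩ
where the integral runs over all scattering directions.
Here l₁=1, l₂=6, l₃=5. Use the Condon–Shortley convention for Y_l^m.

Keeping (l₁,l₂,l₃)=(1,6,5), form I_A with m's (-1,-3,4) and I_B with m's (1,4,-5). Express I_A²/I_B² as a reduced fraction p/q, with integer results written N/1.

l's match ⇒ only the (l;m) 3-j factors differ between A and B.
A: triangle coeff Δ(1,6,5) = 1/858; Σ_t [2,2]: t=2:+1/725760 = 1/725760; (3j)²=1/286 [(1 6 5; -1 -3 4)], sign=-1
B: triangle coeff Δ(1,6,5) = 1/858; Σ_t [0,0]: t=0:+1/7257600 = 1/7257600; (3j)²=1/858 [(1 6 5; 1 4 -5)], sign=+1
I_A²/I_B² = (1/286)/(1/858) = 3/1

3/1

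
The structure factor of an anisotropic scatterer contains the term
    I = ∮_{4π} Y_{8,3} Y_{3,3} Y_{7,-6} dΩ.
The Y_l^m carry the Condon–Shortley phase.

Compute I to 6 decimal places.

Checks pass: Σm=0; 18 even; l₃=7∈[5,11].
(2·8+1)(2·3+1)(2·7+1) = 1785
Δ: 4! 12! 2! / 19! → 1/5290740
sum: t=1:−1/7257600 t=2:+1/2073600 t=3:−1/7257600 = 1/4838400
3j²(8 3 7; 0 0 0) = Δ·Π!·Σ² = 252/20995  (sign -1)
sum: t=4:+1/1916006400 = 1/1916006400
3j²(8 3 7; 3 3 -6) = Δ·Π!·Σ² = 5/4522  (sign -1)
combine: 4πI² = 1785·252/20995·5/4522 = 1890/79781
take √, sign +1: I = 0.04341864

0.043419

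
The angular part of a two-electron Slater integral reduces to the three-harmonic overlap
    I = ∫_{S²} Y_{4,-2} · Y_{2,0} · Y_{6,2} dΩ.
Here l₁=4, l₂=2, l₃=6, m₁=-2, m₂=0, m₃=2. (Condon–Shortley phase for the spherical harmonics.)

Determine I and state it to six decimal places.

m-sum 0 ✓  L=12 even ✓  2≤6≤6 ✓
Π(2lᵢ+1) = 9×5×13 = 585
triangle coeff Δ(4,2,6) = 1/6435
Σ_t [0,0]: t=0:+1/2304 = 1/2304
(3j)²=5/143 [(4 2 6; 0 0 0)], sign=+1
Σ_t [0,0]: t=0:+1/5760 = 1/5760
(3j)²=56/2145 [(4 2 6; -2 0 2)], sign=+1
⇒ 4πI² = 840/1573
I = (+1)√(840/1573/(4π)) = 0.20614383

0.206144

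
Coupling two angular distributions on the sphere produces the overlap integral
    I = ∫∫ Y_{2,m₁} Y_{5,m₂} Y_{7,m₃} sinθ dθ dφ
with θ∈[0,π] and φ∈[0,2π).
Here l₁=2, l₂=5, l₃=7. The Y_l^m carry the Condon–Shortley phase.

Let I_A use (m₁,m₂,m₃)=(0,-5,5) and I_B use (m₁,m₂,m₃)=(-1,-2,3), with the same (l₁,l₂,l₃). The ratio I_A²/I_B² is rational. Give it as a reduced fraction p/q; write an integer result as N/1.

Same 2,5,7: normalisation and zero-m 3j drop out of the ratio.
A: Δ: 0! 4! 10! / 15! → 1/15015; sum: t=0:+1/14515200 = 1/14515200; 3j²(2 5 7; 0 -5 5) = Δ·Π!·Σ² = 2/455  (sign +1)
B: Δ: 0! 4! 10! / 15! → 1/15015; sum: t=0:+1/181440 = 1/181440; 3j²(2 5 7; -1 -2 3) = Δ·Π!·Σ² = 32/1001  (sign +1)
I_A²/I_B² = (2/455)/(32/1001) = 11/80

11/80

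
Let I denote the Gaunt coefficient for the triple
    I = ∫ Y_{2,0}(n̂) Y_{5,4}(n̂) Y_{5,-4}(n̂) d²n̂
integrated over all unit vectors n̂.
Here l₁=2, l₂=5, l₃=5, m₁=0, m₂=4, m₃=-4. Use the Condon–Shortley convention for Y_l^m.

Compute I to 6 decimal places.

Checks pass: Σm=0; 12 even; l₃=5∈[3,7].
(2·2+1)(2·5+1)(2·5+1) = 605
Δ: 2! 2! 8! / 13! → 1/38610
sum: t=0:+1/2880 t=1:−1/576 t=2:+1/2880 = -1/960
3j²(2 5 5; 0 0 0) = Δ·Π!·Σ² = 10/429  (sign +1)
sum: t=1:−1/40320 t=2:+1/20160 = 1/40320
3j²(2 5 5; 0 4 -4) = Δ·Π!·Σ² = 6/715  (sign -1)
combine: 4πI² = 605·10/429·6/715 = 20/169
take √, sign -1: I = -0.09704356

-0.097044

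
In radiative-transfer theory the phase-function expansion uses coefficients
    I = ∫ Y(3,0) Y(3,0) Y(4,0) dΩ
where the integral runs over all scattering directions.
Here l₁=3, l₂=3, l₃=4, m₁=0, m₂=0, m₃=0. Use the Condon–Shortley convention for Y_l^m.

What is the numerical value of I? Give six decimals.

Rules hold: Σm=0, L=10 even, 0≤4≤6.
N = 7·7·9 = 441
Δ = 2!·4!·4!/11! = 1/34650
Racah Σ t=0..2: t=0:+1/72 t=1:−1/16 t=2:+1/72 = -5/144
⇒ 3j(3 3 4; 0 0 0)² = 2/77, sgn -1
(m-triple is (0,0,0) — same symbol as above.)
4πI² = N·(3j₀)²·(3jₘ)² = 36/121
I = +1·√(0.297521/4π) = 0.15386989

0.153870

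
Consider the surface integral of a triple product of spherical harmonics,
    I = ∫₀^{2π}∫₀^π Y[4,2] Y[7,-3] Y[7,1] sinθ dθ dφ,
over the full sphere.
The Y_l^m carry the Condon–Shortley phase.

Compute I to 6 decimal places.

m-sum 0 ✓  L=18 even ✓  3≤7≤11 ✓
Π(2lᵢ+1) = 9×15×15 = 2025
triangle coeff Δ(4,7,7) = 1/58198140
Σ_t [0,4]: t=0:+1/17418240 t=1:−1/622080 t=2:+1/230400 t=3:−1/622080 t=4:+1/17418240 = 1/806400
(3j)²=2268/230945 [(4 7 7; 0 0 0)], sign=-1
Σ_t [0,2]: t=0:+1/1658880 t=1:−1/1088640 t=2:+1/7741440 = -13/69672960
(3j)²=325/149226 [(4 7 7; 2 -3 1)], sign=-1
⇒ 4πI² = 546750/12623809
I = (+1)√(546750/12623809/(4π)) = 0.05870759

0.058708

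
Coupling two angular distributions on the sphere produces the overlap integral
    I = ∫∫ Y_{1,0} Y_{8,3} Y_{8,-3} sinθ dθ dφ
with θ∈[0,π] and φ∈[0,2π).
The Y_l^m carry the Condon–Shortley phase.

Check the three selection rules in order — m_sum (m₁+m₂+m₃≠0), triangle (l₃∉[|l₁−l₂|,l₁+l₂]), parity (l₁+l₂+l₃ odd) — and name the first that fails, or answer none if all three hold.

Σmᵢ = 0  ✓
l₃∈[|l₁−l₂|,l₁+l₂]=[7,9], have l₃=8  ✓
Σlᵢ = 17 ⇒ odd  ✗

parity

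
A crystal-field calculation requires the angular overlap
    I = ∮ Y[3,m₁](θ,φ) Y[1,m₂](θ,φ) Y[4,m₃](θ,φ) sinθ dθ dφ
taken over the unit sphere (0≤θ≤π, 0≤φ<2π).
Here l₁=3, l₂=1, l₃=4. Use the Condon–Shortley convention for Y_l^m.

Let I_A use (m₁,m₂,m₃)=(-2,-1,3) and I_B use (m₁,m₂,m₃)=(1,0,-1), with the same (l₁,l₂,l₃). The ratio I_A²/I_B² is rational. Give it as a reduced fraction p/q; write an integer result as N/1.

Shared (l₁,l₂,l₃)=(3,1,4): N and (l;000)² cancel in I_A²/I_B².
A: Δ = 0!·6!·2!/9! = 1/252; Racah Σ t=0..0: t=0:+1/240 = 1/240; ⇒ 3j(3 1 4; -2 -1 3)² = 1/12, sgn -1
B: Δ = 0!·6!·2!/9! = 1/252; Racah Σ t=0..0: t=0:+1/48 = 1/48; ⇒ 3j(3 1 4; 1 0 -1)² = 5/84, sgn -1
I_A²/I_B² = (1/12)/(5/84) = 7/5

7/5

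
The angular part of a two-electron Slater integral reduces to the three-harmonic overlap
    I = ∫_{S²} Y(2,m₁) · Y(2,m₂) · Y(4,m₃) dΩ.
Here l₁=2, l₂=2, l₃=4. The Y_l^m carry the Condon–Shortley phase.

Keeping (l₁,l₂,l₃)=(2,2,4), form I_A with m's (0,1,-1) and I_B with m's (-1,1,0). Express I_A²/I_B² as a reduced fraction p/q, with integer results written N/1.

15/8

l's match ⇒ only the (l;m) 3-j factors differ between A and B.
A: triangle coeff Δ(2,2,4) = 1/630; Σ_t [0,0]: t=0:+1/24 = 1/24; (3j)²=1/21 [(2 2 4; 0 1 -1)], sign=-1
B: triangle coeff Δ(2,2,4) = 1/630; Σ_t [0,0]: t=0:+1/36 = 1/36; (3j)²=8/315 [(2 2 4; -1 1 0)], sign=+1
I_A²/I_B² = (1/21)/(8/315) = 15/8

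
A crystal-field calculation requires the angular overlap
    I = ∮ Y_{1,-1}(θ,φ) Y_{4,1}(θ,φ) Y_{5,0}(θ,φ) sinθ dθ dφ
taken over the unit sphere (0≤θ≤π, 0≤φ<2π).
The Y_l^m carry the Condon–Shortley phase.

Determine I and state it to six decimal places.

Checks pass: Σm=0; 10 even; l₃=5∈[3,5].
(2·1+1)(2·4+1)(2·5+1) = 297
Δ: 0! 2! 8! / 11! → 1/495
sum: t=0:+1/576 = 1/576
3j²(1 4 5; 0 0 0) = Δ·Π!·Σ² = 5/99  (sign -1)
sum: t=0:+1/1440 = 1/1440
3j²(1 4 5; -1 1 0) = Δ·Π!·Σ² = 2/99  (sign -1)
combine: 4πI² = 297·5/99·2/99 = 10/33
take √, sign +1: I = 0.15528807

0.155288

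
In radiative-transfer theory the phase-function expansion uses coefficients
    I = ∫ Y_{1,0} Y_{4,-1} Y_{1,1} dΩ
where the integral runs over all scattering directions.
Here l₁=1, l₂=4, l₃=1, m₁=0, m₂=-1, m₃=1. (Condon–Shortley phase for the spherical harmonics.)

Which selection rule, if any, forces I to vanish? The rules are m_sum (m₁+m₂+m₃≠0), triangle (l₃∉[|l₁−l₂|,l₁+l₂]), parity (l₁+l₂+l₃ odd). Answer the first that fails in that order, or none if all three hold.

triangle

azimuthal sum: 0 − 1 + 1 = 0  ✓
3 ≤ 1 ≤ 5 (triangle on l)  ✗
L = 1 + 4 + 1 = 6 (even)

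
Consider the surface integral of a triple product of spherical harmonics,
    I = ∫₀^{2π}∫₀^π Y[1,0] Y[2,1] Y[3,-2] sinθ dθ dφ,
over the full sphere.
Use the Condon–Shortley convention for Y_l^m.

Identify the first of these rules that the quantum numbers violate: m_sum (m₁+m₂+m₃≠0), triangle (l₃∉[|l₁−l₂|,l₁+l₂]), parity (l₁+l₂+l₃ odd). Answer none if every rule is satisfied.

m_sum

azimuthal sum: 0 + 1 − 2 = -1  ✗
1 ≤ 3 ≤ 3 (triangle on l)
L = 1 + 2 + 3 = 6 (even)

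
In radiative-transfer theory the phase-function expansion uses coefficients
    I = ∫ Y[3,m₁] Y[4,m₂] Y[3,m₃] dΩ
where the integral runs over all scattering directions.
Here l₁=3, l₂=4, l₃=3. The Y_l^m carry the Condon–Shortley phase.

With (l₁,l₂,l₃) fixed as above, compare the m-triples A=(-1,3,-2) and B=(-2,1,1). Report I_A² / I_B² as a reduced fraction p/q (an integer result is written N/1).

l's match ⇒ only the (l;m) 3-j factors differ between A and B.
A: triangle coeff Δ(3,4,3) = 1/34650; Σ_t [3,4]: t=3:−1/144 t=4:+1/288 = -1/288; (3j)²=1/99 [(3 4 3; -1 3 -2)], sign=+1
B: triangle coeff Δ(3,4,3) = 1/34650; Σ_t [3,4]: t=3:−1/48 t=4:+1/144 = -1/72; (3j)²=16/693 [(3 4 3; -2 1 1)], sign=-1
I_A²/I_B² = (1/99)/(16/693) = 7/16

7/16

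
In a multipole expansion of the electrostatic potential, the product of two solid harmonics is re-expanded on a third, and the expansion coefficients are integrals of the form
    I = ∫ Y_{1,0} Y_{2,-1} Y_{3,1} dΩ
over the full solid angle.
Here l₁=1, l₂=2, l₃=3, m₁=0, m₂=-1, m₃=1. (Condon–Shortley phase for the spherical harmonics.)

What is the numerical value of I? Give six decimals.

-0.233597

m-sum 0 ✓  L=6 even ✓  1≤3≤3 ✓
Π(2lᵢ+1) = 3×5×7 = 105
triangle coeff Δ(1,2,3) = 1/105
Σ_t [0,0]: t=0:+1/4 = 1/4
(3j)²=3/35 [(1 2 3; 0 0 0)], sign=-1
Σ_t [0,0]: t=0:+1/6 = 1/6
(3j)²=8/105 [(1 2 3; 0 -1 1)], sign=+1
⇒ 4πI² = 24/35
I = (-1)√(24/35/(4π)) = -0.23359668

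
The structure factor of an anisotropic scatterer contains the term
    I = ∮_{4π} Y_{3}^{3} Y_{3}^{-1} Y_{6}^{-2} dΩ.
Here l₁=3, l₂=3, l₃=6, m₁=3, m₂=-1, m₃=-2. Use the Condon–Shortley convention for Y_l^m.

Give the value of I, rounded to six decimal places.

Checks pass: Σm=0; 12 even; l₃=6∈[0,6].
(2·3+1)(2·3+1)(2·6+1) = 637
Δ: 0! 6! 6! / 13! → 1/12012
sum: t=0:+1/1296 = 1/1296
3j²(3 3 6; 0 0 0) = Δ·Π!·Σ² = 100/3003  (sign +1)
sum: t=0:+1/34560 = 1/34560
3j²(3 3 6; 3 -1 -2) = Δ·Π!·Σ² = 1/429  (sign +1)
combine: 4πI² = 637·100/3003·1/429 = 700/14157
take √, sign +1: I = 0.06272757

0.062728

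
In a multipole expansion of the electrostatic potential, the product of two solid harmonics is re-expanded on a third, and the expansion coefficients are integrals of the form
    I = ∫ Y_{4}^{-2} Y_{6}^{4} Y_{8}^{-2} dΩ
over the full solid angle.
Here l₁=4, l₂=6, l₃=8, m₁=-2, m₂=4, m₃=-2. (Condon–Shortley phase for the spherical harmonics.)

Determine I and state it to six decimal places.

-0.151443

Rules hold: Σm=0, L=18 even, 2≤8≤10.
N = 9·13·17 = 1989
Δ = 2!·6!·10!/19! = 1/23279256
Racah Σ t=0..2: t=0:+1/1658880 t=1:−1/518400 t=2:+1/1658880 = -1/1382400
⇒ 3j(4 6 8; 0 0 0)² = 504/46189, sgn -1
Racah Σ t=0..2: t=0:+1/5225472000 t=1:−1/43545600 t=2:+1/7741440 = 139/1306368000
⇒ 3j(4 6 8; -2 4 -2)² = 38642/2909907, sgn +1
4πI² = N·(3j₀)²·(3jₘ)² = 2782224/9653501
I = -1·√(0.288209/4π) = -0.15144282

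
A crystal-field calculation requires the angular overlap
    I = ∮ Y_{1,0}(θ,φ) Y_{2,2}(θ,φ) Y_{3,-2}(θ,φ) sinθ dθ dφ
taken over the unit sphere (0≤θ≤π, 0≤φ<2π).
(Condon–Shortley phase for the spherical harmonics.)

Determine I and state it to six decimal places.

Checks pass: Σm=0; 6 even; l₃=3∈[1,3].
(2·1+1)(2·2+1)(2·3+1) = 105
Δ: 0! 2! 4! / 7! → 1/105
sum: t=0:+1/4 = 1/4
3j²(1 2 3; 0 0 0) = Δ·Π!·Σ² = 3/35  (sign -1)
sum: t=0:+1/24 = 1/24
3j²(1 2 3; 0 2 -2) = Δ·Π!·Σ² = 1/21  (sign -1)
combine: 4πI² = 105·3/35·1/21 = 3/7
take √, sign +1: I = 0.18467439

0.184674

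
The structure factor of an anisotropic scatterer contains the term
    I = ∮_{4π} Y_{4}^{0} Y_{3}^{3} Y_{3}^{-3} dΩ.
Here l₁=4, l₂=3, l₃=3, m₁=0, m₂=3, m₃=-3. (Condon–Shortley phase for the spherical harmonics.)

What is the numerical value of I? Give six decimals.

-0.076935

m-sum 0 ✓  L=10 even ✓  1≤3≤7 ✓
Π(2lᵢ+1) = 9×7×7 = 441
triangle coeff Δ(4,3,3) = 1/34650
Σ_t [1,3]: t=1:−1/72 t=2:+1/16 t=3:−1/72 = 5/144
(3j)²=2/77 [(4 3 3; 0 0 0)], sign=-1
Σ_t [4,4]: t=4:+1/1152 = 1/1152
(3j)²=1/154 [(4 3 3; 0 3 -3)], sign=+1
⇒ 4πI² = 9/121
I = (-1)√(9/121/(4π)) = -0.07693494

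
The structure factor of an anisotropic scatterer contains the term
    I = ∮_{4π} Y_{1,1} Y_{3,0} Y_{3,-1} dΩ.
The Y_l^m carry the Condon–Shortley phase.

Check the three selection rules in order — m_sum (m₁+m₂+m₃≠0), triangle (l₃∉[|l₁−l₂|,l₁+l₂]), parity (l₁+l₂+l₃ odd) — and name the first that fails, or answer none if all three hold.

Σmᵢ = 0  ✓
l₃∈[|l₁−l₂|,l₁+l₂]=[2,4], have l₃=3  ✓
Σlᵢ = 7 ⇒ odd  ✗

parity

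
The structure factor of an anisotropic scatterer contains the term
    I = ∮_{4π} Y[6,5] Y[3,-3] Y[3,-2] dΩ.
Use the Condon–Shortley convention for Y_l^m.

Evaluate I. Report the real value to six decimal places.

Rules hold: Σm=0, L=12 even, 3≤3≤9.
N = 13·7·7 = 637
Δ = 6!·6!·0!/13! = 1/12012
Racah Σ t=3..3: t=3:−1/1296 = -1/1296
⇒ 3j(6 3 3; 0 0 0)² = 100/3003, sgn +1
Racah Σ t=0..0: t=0:+1/86400 = 1/86400
⇒ 3j(6 3 3; 5 -3 -2)² = 1/26, sgn -1
4πI² = N·(3j₀)²·(3jₘ)² = 350/429
I = -1·√(0.815851/4π) = -0.25480060

-0.254801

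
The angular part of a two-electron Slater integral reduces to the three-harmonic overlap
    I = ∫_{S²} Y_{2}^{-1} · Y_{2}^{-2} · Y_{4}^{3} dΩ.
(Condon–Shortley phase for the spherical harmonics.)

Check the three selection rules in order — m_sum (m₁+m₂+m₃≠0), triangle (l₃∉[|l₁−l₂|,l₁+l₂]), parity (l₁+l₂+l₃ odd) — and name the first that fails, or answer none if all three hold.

azimuthal sum: -1 − 2 + 3 = 0  ✓
0 ≤ 4 ≤ 4 (triangle on l)  ✓
L = 2 + 2 + 4 = 8 (even)  ✓

none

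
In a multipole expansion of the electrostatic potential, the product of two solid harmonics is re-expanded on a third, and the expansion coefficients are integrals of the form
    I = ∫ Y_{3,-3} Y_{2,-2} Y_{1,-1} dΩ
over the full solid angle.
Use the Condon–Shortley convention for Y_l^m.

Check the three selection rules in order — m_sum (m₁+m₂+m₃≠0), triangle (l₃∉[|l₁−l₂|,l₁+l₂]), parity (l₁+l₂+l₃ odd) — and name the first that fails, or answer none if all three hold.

m_sum

m₁+m₂+m₃ = -3 − 2 − 1 = -6  ✗
triangle: |3−2|=1 ≤ l₃=1 ≤ 3+2=5
parity: l₁+l₂+l₃ = 6 is even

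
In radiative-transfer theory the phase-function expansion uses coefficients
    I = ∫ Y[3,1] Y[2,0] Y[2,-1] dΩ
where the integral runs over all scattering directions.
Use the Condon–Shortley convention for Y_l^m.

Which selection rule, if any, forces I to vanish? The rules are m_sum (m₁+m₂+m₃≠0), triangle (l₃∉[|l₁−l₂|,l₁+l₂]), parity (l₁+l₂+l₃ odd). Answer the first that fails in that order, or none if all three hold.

Σmᵢ = 0  ✓
l₃∈[|l₁−l₂|,l₁+l₂]=[1,5], have l₃=2  ✓
Σlᵢ = 7 ⇒ odd  ✗

parity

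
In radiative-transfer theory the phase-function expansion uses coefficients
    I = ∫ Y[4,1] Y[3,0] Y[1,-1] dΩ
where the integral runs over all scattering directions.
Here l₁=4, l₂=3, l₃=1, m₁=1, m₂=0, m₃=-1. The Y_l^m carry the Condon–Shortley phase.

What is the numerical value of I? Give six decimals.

-0.194664

Rules hold: Σm=0, L=8 even, 1≤1≤7.
N = 9·7·3 = 189
Δ = 6!·2!·0!/9! = 1/252
Racah Σ t=3..3: t=3:−1/36 = -1/36
⇒ 3j(4 3 1; 0 0 0)² = 4/63, sgn +1
Racah Σ t=3..3: t=3:−1/72 = -1/72
⇒ 3j(4 3 1; 1 0 -1)² = 5/126, sgn -1
4πI² = N·(3j₀)²·(3jₘ)² = 10/21
I = -1·√(0.47619/4π) = -0.19466390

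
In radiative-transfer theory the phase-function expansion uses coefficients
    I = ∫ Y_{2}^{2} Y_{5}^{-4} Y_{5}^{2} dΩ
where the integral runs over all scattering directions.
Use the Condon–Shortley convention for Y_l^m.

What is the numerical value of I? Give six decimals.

-0.137240

m-sum 0 ✓  L=12 even ✓  3≤5≤7 ✓
Π(2lᵢ+1) = 5×11×11 = 605
triangle coeff Δ(2,5,5) = 1/38610
Σ_t [0,2]: t=0:+1/2880 t=1:−1/576 t=2:+1/2880 = -1/960
(3j)²=10/429 [(2 5 5; 0 0 0)], sign=+1
Σ_t [0,0]: t=0:+1/20160 = 1/20160
(3j)²=12/715 [(2 5 5; 2 -4 2)], sign=-1
⇒ 4πI² = 40/169
I = (-1)√(40/169/(4π)) = -0.13724032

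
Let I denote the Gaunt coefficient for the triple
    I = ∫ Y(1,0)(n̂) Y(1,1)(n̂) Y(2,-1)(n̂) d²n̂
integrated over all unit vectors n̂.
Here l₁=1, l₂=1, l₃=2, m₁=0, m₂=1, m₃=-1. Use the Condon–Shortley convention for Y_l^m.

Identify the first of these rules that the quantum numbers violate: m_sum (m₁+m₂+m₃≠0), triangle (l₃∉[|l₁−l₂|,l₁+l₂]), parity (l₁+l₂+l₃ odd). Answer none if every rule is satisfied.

Σmᵢ = 0  ✓
l₃∈[|l₁−l₂|,l₁+l₂]=[0,2], have l₃=2  ✓
Σlᵢ = 4 ⇒ even  ✓

none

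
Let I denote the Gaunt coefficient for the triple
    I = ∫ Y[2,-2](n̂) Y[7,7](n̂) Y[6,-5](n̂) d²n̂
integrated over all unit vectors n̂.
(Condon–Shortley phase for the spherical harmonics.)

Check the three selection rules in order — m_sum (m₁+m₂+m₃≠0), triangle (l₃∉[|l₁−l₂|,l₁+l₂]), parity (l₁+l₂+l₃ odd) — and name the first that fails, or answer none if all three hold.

parity

Σmᵢ = 0  ✓
l₃∈[|l₁−l₂|,l₁+l₂]=[5,9], have l₃=6  ✓
Σlᵢ = 15 ⇒ odd  ✗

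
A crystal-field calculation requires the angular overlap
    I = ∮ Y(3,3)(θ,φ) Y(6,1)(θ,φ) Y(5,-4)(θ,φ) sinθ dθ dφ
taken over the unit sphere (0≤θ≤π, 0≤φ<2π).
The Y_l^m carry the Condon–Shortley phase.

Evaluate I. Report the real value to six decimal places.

m-sum 0 ✓  L=14 even ✓  3≤5≤9 ✓
Π(2lᵢ+1) = 7×13×11 = 1001
triangle coeff Δ(3,6,5) = 1/675675
Σ_t [1,3]: t=1:−1/8640 t=2:+1/2304 t=3:−1/8640 = 7/34560
(3j)²=7/429 [(3 6 5; 0 0 0)], sign=-1
Σ_t [0,0]: t=0:+1/241920 = 1/241920
(3j)²=4/1001 [(3 6 5; 3 1 -4)], sign=-1
⇒ 4πI² = 28/429
I = (+1)√(28/429/(4π)) = 0.07206849

0.072068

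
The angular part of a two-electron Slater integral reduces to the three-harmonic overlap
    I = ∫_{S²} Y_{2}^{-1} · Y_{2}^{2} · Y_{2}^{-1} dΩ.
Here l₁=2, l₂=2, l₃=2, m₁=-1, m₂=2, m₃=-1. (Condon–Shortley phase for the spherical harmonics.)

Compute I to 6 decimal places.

Checks pass: Σm=0; 6 even; l₃=2∈[0,4].
(2·2+1)(2·2+1)(2·2+1) = 125
Δ: 2! 2! 2! / 7! → 1/630
sum: t=0:+1/8 t=1:−1/1 t=2:+1/8 = -3/4
3j²(2 2 2; 0 0 0) = Δ·Π!·Σ² = 2/35  (sign -1)
sum: t=2:+1/4 = 1/4
3j²(2 2 2; -1 2 -1) = Δ·Π!·Σ² = 3/35  (sign -1)
combine: 4πI² = 125·2/35·3/35 = 30/49
take √, sign +1: I = 0.22072812

0.220728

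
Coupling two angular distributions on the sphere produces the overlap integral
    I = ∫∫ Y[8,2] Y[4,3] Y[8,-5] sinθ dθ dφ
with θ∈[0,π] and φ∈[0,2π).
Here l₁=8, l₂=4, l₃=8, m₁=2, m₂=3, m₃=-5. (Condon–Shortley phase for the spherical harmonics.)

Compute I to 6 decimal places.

m-sum 0 ✓  L=20 even ✓  4≤8≤12 ✓
Π(2lᵢ+1) = 17×9×17 = 2601
triangle coeff Δ(8,4,8) = 1/185175900
Σ_t [0,4]: t=0:+1/557383680 t=1:−1/21772800 t=2:+1/8294400 t=3:−1/21772800 t=4:+1/557383680 = 1/30965760
(3j)²=36/4199 [(8 4 8; 0 0 0)], sign=+1
Σ_t [3,4]: t=3:−1/313528320 t=4:+1/1045094400 = -1/447897600
(3j)²=77/5814 [(8 4 8; 2 3 -5)], sign=+1
⇒ 4πI² = 1386/4693
I = (+1)√(1386/4693/(4π)) = 0.15330327

0.153303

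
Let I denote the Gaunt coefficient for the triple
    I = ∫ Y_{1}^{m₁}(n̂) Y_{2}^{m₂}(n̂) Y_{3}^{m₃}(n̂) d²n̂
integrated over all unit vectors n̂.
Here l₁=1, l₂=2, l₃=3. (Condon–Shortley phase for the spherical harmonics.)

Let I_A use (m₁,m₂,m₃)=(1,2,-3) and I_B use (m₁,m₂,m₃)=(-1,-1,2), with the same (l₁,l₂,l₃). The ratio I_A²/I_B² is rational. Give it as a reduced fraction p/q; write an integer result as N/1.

Shared (l₁,l₂,l₃)=(1,2,3): N and (l;000)² cancel in I_A²/I_B².
A: Δ = 0!·2!·4!/7! = 1/105; Racah Σ t=0..0: t=0:+1/48 = 1/48; ⇒ 3j(1 2 3; 1 2 -3)² = 1/7, sgn +1
B: Δ = 0!·2!·4!/7! = 1/105; Racah Σ t=0..0: t=0:+1/12 = 1/12; ⇒ 3j(1 2 3; -1 -1 2)² = 2/21, sgn -1
I_A²/I_B² = (1/7)/(2/21) = 3/2

3/2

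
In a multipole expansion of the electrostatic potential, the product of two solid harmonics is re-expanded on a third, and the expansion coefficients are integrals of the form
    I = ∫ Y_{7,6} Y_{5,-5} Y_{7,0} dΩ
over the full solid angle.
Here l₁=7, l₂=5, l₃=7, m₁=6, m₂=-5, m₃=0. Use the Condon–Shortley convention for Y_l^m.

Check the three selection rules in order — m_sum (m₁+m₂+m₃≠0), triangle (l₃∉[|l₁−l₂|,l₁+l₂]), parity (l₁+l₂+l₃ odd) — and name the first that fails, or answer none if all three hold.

m_sum

azimuthal sum: 6 − 5 + 0 = 1  ✗
2 ≤ 7 ≤ 12 (triangle on l)
L = 7 + 5 + 7 = 19 (odd)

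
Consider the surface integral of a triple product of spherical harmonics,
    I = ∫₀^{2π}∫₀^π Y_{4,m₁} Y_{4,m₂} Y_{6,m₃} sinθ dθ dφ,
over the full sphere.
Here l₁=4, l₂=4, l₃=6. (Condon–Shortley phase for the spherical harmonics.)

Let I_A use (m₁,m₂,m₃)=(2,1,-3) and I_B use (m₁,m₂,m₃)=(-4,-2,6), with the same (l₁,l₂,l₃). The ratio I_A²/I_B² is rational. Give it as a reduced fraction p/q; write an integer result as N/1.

Same 4,4,6: normalisation and zero-m 3j drop out of the ratio.
A: Δ: 2! 6! 6! / 15! → 1/1261260; sum: t=0:+1/11520 t=1:−1/5760 t=2:+1/51840 = -7/103680; 3j²(4 4 6; 2 1 -3) = Δ·Π!·Σ² = 7/858  (sign +1)
B: Δ: 2! 6! 6! / 15! → 1/1261260; sum: t=2:+1/1036800 = 1/1036800; 3j²(4 4 6; -4 -2 6) = Δ·Π!·Σ² = 4/195  (sign +1)
I_A²/I_B² = (7/858)/(4/195) = 35/88

35/88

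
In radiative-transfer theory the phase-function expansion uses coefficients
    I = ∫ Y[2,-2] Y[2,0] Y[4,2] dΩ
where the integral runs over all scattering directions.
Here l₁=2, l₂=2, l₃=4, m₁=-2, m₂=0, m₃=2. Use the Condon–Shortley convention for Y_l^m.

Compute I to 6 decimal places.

0.156078

m-sum 0 ✓  L=8 even ✓  0≤4≤4 ✓
Π(2lᵢ+1) = 5×5×9 = 225
triangle coeff Δ(2,2,4) = 1/630
Σ_t [0,0]: t=0:+1/16 = 1/16
(3j)²=2/35 [(2 2 4; 0 0 0)], sign=+1
Σ_t [0,0]: t=0:+1/96 = 1/96
(3j)²=1/42 [(2 2 4; -2 0 2)], sign=+1
⇒ 4πI² = 15/49
I = (+1)√(15/49/(4π)) = 0.15607835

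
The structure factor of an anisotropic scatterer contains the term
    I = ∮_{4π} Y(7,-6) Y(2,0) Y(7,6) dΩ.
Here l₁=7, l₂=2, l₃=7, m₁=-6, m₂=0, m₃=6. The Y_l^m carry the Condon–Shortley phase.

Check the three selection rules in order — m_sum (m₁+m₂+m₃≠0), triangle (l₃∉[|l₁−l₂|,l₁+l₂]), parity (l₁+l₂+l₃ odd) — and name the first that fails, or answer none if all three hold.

none

Σmᵢ = 0  ✓
l₃∈[|l₁−l₂|,l₁+l₂]=[5,9], have l₃=7  ✓
Σlᵢ = 16 ⇒ even  ✓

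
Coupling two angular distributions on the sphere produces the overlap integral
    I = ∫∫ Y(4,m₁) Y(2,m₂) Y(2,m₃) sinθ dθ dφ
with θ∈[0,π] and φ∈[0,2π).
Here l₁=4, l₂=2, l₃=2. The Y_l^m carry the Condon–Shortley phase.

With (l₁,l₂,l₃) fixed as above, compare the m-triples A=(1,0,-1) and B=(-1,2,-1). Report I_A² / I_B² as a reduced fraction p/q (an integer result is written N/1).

l's match ⇒ only the (l;m) 3-j factors differ between A and B.
A: triangle coeff Δ(4,2,2) = 1/630; Σ_t [2,2]: t=2:+1/24 = 1/24; (3j)²=1/21 [(4 2 2; 1 0 -1)], sign=-1
B: triangle coeff Δ(4,2,2) = 1/630; Σ_t [4,4]: t=4:+1/144 = 1/144; (3j)²=1/126 [(4 2 2; -1 2 -1)], sign=-1
I_A²/I_B² = (1/21)/(1/126) = 6/1

6/1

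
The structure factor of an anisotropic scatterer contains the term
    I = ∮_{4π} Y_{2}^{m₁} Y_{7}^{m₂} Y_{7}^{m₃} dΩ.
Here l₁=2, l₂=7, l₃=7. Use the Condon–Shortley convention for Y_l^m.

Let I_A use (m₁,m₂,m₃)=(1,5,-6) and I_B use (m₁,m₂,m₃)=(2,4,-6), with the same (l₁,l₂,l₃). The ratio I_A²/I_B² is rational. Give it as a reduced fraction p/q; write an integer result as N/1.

Same 2,7,7: normalisation and zero-m 3j drop out of the ratio.
A: Δ: 2! 2! 12! / 17! → 1/185640; sum: t=0:+1/958003200 t=1:−1/79833600 = -1/87091200; 3j²(2 7 7; 1 5 -6) = Δ·Π!·Σ² = 121/4760  (sign +1)
B: Δ: 2! 2! 12! / 17! → 1/185640; sum: t=0:+1/159667200 = 1/159667200; 3j²(2 7 7; 2 4 -6) = Δ·Π!·Σ² = 9/1190  (sign -1)
I_A²/I_B² = (121/4760)/(9/1190) = 121/36

121/36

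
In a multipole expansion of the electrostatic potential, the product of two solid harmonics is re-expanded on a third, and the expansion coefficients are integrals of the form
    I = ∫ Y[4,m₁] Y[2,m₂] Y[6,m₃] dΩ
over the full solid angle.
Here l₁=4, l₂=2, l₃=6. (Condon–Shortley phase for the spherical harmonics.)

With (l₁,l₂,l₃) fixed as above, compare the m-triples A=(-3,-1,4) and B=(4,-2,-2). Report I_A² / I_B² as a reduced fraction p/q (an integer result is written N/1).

240/1

Shared (l₁,l₂,l₃)=(4,2,6): N and (l;000)² cancel in I_A²/I_B².
A: Δ = 0!·8!·4!/13! = 1/6435; Racah Σ t=0..0: t=0:+1/30240 = 1/30240; ⇒ 3j(4 2 6; -3 -1 4)² = 16/429, sgn +1
B: Δ = 0!·8!·4!/13! = 1/6435; Racah Σ t=0..0: t=0:+1/967680 = 1/967680; ⇒ 3j(4 2 6; 4 -2 -2)² = 1/6435, sgn +1
I_A²/I_B² = (16/429)/(1/6435) = 240/1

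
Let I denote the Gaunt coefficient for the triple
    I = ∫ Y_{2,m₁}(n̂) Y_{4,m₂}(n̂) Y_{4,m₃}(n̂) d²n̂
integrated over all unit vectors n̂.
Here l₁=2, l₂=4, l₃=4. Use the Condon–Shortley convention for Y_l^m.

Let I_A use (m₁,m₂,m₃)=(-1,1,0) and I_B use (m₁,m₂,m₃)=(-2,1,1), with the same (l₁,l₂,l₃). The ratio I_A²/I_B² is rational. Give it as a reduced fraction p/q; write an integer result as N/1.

1/20

Same 2,4,4: normalisation and zero-m 3j drop out of the ratio.
A: Δ: 2! 2! 6! / 11! → 1/13860; sum: t=1:−1/96 t=2:+1/72 = 1/288; 3j²(2 4 4; -1 1 0) = Δ·Π!·Σ² = 1/462  (sign +1)
B: Δ: 2! 2! 6! / 11! → 1/13860; sum: t=2:+1/144 = 1/144; 3j²(2 4 4; -2 1 1) = Δ·Π!·Σ² = 10/231  (sign -1)
I_A²/I_B² = (1/462)/(10/231) = 1/20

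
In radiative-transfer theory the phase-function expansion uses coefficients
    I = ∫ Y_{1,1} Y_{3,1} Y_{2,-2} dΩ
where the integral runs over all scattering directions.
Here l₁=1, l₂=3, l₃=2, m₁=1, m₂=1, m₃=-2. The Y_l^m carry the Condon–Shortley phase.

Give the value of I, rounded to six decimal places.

m-sum 0 ✓  L=6 even ✓  2≤2≤4 ✓
Π(2lᵢ+1) = 3×7×5 = 105
triangle coeff Δ(1,3,2) = 1/105
Σ_t [1,1]: t=1:−1/4 = -1/4
(3j)²=3/35 [(1 3 2; 0 0 0)], sign=-1
Σ_t [0,0]: t=0:+1/48 = 1/48
(3j)²=1/105 [(1 3 2; 1 1 -2)], sign=+1
⇒ 4πI² = 3/35
I = (-1)√(3/35/(4π)) = -0.08258890

-0.082589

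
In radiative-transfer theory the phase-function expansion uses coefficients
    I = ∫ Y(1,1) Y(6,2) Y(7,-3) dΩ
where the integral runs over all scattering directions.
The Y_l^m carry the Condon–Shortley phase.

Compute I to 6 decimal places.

m-sum 0 ✓  L=14 even ✓  5≤7≤7 ✓
Π(2lᵢ+1) = 3×13×15 = 585
triangle coeff Δ(1,6,7) = 1/1365
Σ_t [0,0]: t=0:+1/518400 = 1/518400
(3j)²=7/195 [(1 6 7; 0 0 0)], sign=-1
Σ_t [0,0]: t=0:+1/1935360 = 1/1935360
(3j)²=3/91 [(1 6 7; 1 2 -3)], sign=+1
⇒ 4πI² = 9/13
I = (-1)√(9/13/(4π)) = -0.23471705

-0.234717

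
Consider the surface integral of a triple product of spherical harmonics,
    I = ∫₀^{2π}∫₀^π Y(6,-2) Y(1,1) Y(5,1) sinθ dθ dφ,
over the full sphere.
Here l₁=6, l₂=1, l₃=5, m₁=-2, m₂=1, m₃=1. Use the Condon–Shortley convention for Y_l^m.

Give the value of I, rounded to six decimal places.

0.216205

Rules hold: Σm=0, L=12 even, 5≤5≤7.
N = 13·3·11 = 429
Δ = 2!·10!·0!/13! = 1/858
Racah Σ t=1..1: t=1:−1/14400 = -1/14400
⇒ 3j(6 1 5; 0 0 0)² = 6/143, sgn +1
Racah Σ t=2..2: t=2:+1/34560 = 1/34560
⇒ 3j(6 1 5; -2 1 1)² = 14/429, sgn +1
4πI² = N·(3j₀)²·(3jₘ)² = 84/143
I = +1·√(0.587413/4π) = 0.21620548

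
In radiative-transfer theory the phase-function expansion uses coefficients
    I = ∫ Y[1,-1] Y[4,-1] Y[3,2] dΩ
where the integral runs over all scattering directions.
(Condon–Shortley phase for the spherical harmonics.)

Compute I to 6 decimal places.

-0.106622

Checks pass: Σm=0; 8 even; l₃=3∈[3,5].
(2·1+1)(2·4+1)(2·3+1) = 189
Δ: 2! 0! 6! / 9! → 1/252
sum: t=1:−1/36 = -1/36
3j²(1 4 3; 0 0 0) = Δ·Π!·Σ² = 4/63  (sign +1)
sum: t=2:+1/240 = 1/240
3j²(1 4 3; -1 -1 2) = Δ·Π!·Σ² = 1/84  (sign -1)
combine: 4πI² = 189·4/63·1/84 = 1/7
take √, sign -1: I = -0.10662181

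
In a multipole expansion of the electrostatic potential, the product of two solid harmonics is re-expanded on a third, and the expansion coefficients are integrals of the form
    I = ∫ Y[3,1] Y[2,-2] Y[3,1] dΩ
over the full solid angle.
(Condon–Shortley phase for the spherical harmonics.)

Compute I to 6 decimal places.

Rules hold: Σm=0, L=8 even, 1≤3≤5.
N = 7·5·7 = 245
Δ = 2!·4!·2!/9! = 1/3780
Racah Σ t=0..2: t=0:+1/24 t=1:−1/4 t=2:+1/24 = -1/6
⇒ 3j(3 2 3; 0 0 0)² = 4/105, sgn +1
Racah Σ t=0..0: t=0:+1/16 = 1/16
⇒ 3j(3 2 3; 1 -2 1)² = 2/35, sgn +1
4πI² = N·(3j₀)²·(3jₘ)² = 8/15
I = +1·√(0.533333/4π) = 0.20601291

0.206013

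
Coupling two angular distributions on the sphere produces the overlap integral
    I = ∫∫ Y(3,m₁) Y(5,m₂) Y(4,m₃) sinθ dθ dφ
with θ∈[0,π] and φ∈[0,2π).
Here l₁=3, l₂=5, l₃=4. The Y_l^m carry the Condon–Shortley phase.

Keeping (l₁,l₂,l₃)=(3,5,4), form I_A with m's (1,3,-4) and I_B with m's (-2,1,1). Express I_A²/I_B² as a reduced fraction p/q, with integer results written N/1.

4704/3125

l's match ⇒ only the (l;m) 3-j factors differ between A and B.
A: triangle coeff Δ(3,5,4) = 1/180180; Σ_t [2,2]: t=2:+1/5760 = 1/5760; (3j)²=56/2145 [(3 5 4; 1 3 -4)], sign=+1
B: triangle coeff Δ(3,5,4) = 1/180180; Σ_t [3,4]: t=3:−1/432 t=4:+1/1152 = -5/3456; (3j)²=625/36036 [(3 5 4; -2 1 1)], sign=+1
I_A²/I_B² = (56/2145)/(625/36036) = 4704/3125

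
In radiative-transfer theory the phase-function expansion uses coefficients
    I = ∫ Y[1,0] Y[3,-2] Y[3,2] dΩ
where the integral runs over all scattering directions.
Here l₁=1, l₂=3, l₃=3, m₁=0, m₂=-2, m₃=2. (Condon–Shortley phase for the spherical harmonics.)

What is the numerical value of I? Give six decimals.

0.000000

l₁+l₂+l₃=7 is odd: 3j(l;000)=0 ⇒ I=0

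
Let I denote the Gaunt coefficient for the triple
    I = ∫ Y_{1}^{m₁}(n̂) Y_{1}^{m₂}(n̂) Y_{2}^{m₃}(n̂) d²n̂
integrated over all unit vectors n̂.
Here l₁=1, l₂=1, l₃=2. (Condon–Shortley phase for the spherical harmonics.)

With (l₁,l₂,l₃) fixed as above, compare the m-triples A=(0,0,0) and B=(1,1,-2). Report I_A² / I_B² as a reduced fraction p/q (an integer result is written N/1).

Shared (l₁,l₂,l₃)=(1,1,2): N and (l;000)² cancel in I_A²/I_B².
A: Δ = 0!·2!·2!/5! = 1/30; Racah Σ t=0..0: t=0:+1/1 = 1/1; ⇒ 3j(1 1 2; 0 0 0)² = 2/15, sgn +1
B: Δ = 0!·2!·2!/5! = 1/30; Racah Σ t=0..0: t=0:+1/4 = 1/4; ⇒ 3j(1 1 2; 1 1 -2)² = 1/5, sgn +1
I_A²/I_B² = (2/15)/(1/5) = 2/3

2/3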